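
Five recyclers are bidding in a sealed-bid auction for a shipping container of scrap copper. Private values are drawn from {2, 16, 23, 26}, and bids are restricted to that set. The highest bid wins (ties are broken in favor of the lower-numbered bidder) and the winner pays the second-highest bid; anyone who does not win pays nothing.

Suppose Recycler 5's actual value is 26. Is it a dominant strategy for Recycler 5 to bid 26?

Yes

Check each profile of the others' bids and compare truth against every alternative bid.
Others bid (2, 2, 2, 23): truth gives 3, best alternative gives 0.
Others bid (2, 2, 16, 23): truth gives 3, best alternative gives 0.
Others bid (2, 2, 23, 2): truth gives 3, best alternative gives 0.
Others bid (2, 2, 23, 16): truth gives 3, best alternative gives 0.
Others bid (2, 2, 23, 23): truth gives 3, best alternative gives 0.
Others bid (2, 16, 2, 23): truth gives 3, best alternative gives 0.
(Remaining 250 profiles checked similarly; truth is weakly best in each.)
In every case the truthful bid is at least as good as any alternative, so it is a dominant strategy.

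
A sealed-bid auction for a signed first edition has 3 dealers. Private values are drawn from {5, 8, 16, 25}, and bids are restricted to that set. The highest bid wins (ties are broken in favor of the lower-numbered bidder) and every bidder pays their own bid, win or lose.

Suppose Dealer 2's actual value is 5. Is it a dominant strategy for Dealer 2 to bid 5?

No

Consider the case where Dealer 1 bids 5 and Dealer 3 bids 5.
Truthful bid 5: loses but pays 5, utility -5.
Bid 8 instead: wins, pays 8, utility 5 - 8 = -3.
Since -3 > -5, bidding 8 is strictly better here, so truthful bidding is not dominant.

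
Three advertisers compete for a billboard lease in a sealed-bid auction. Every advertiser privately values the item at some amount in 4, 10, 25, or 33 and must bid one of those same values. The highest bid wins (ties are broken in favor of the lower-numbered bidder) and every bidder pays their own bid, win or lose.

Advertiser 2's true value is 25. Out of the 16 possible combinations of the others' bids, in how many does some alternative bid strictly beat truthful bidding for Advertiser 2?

Others bid (4, 4): truth gives 0; bid 10 gives 15 > 0. Violating.
Others bid (4, 10): truth gives 0; bid 10 gives 15 > 0. Violating.
Others bid (4, 33): truth gives -25; bid 4 gives -4 > -25. Violating.
Others bid (10, 33): truth gives -25; bid 4 gives -4 > -25. Violating.
Others bid (4, 25): truth gives 0; no alternative beats it.
Others bid (10, 4): truth gives 0; no alternative beats it.
(Checking all 16 profiles: 12 have a profitable deviation, 4 do not.)

12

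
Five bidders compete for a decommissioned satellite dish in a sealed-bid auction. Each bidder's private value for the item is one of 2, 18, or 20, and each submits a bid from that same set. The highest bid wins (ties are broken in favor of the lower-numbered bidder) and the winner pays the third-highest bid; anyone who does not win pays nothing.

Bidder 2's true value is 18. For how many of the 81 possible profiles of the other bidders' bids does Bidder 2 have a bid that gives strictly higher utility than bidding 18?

4

Others bid (2, 2, 2, 20): truth gives 0; bid 20 gives 16 > 0. Violating.
Others bid (2, 2, 20, 2): truth gives 0; bid 20 gives 16 > 0. Violating.
Others bid (2, 20, 2, 2): truth gives 0; bid 20 gives 16 > 0. Violating.
Others bid (18, 2, 2, 2): truth gives 0; bid 20 gives 16 > 0. Violating.
Others bid (2, 2, 2, 2): truth gives 16; no alternative beats it.
Others bid (2, 2, 2, 18): truth gives 16; no alternative beats it.
(Checking all 81 profiles: 4 have a profitable deviation, 77 do not.)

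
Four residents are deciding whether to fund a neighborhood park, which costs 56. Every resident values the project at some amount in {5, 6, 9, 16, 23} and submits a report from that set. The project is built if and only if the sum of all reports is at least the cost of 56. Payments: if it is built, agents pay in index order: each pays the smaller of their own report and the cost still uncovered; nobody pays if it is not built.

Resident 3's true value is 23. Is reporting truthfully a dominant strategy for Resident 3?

No

Consider the case where Resident 1 reports 5, Resident 2 reports 16 and Resident 4 reports 23.
Truthful report 23: project built, pays 23, utility 23 - 23 = 0.
Report 16 instead: project built, pays 16, utility 23 - 16 = 7.
Since 7 > 0, reporting 16 is strictly better here, so truthful reporting is not dominant.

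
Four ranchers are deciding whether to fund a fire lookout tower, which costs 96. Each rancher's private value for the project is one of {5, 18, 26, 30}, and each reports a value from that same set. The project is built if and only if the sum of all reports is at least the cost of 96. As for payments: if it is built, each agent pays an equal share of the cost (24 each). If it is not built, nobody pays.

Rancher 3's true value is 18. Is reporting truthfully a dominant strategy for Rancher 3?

No

Consider the case where Rancher 1 reports 18, Rancher 2 reports 30 and Rancher 4 reports 30.
Truthful report 18: project built, pays 24, utility 18 - 24 = -6.
Report 5 instead: project not built, utility 0.
Since 0 > -6, reporting 5 is strictly better here, so truthful reporting is not dominant.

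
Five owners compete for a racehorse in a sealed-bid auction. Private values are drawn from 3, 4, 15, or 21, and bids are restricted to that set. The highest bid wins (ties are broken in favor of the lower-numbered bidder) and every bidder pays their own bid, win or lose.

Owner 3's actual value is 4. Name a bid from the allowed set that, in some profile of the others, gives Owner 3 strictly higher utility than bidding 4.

3

Suppose Owner 1 bids 3, Owner 2 bids 3, Owner 4 bids 3 and Owner 5 bids 15.
Bid 4: loses but pays 4, utility -4.
Bid 3: loses but pays 3, utility -3.
So bidding 3 beats truth here (-3 > -4).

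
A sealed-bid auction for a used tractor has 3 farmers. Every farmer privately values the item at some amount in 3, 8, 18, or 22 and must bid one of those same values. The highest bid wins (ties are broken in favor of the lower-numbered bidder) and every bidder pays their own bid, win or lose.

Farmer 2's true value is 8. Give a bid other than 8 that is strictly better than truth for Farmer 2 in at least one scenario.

Suppose Farmer 1 bids 3 and Farmer 3 bids 18.
Bid 8: loses but pays 8, utility -8.
Bid 3: loses but pays 3, utility -3.
So bidding 3 beats truth here (-3 > -8).

3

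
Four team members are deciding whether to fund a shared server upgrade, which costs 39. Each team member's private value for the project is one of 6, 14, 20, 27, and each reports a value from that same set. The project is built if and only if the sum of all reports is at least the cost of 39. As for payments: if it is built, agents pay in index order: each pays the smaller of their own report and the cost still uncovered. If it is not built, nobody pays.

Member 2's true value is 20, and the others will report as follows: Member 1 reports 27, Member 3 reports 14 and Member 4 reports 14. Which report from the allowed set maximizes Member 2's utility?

Report 6: project built, pays 6, utility 20 - 6 = 14.
Report 14: project built, pays 12, utility 20 - 12 = 8.
Report 20: project built, pays 12, utility 20 - 12 = 8.
Report 27: project built, pays 12, utility 20 - 12 = 8.
The best choice is 6 with utility 14.

6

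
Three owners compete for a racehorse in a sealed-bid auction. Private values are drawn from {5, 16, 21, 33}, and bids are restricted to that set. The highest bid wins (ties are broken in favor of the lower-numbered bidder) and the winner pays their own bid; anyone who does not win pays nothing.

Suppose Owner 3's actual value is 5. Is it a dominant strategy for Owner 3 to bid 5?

Yes

Check each profile of the others' bids and compare truth against every alternative bid.
Others bid (5, 5): truth gives 0, best alternative gives -11.
Others bid (5, 16): truth gives 0, best alternative gives 0.
Others bid (5, 21): truth gives 0, best alternative gives 0.
Others bid (5, 33): truth gives 0, best alternative gives 0.
Others bid (16, 5): truth gives 0, best alternative gives 0.
Others bid (16, 16): truth gives 0, best alternative gives 0.
(Remaining 10 profiles checked similarly; truth is weakly best in each.)
In every case the truthful bid is at least as good as any alternative, so it is a dominant strategy.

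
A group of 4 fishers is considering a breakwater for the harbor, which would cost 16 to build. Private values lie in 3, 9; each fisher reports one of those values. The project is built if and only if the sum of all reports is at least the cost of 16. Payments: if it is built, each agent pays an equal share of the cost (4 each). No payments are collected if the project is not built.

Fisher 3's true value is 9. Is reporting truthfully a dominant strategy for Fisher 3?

Yes

Check each profile of the others' reports and compare truth against every alternative report.
Others report (3, 3, 3): truth gives 5, best alternative gives 0.
Others report (3, 3, 9): truth gives 5, best alternative gives 5.
Others report (3, 9, 3): truth gives 5, best alternative gives 5.
Others report (3, 9, 9): truth gives 5, best alternative gives 5.
Others report (9, 3, 3): truth gives 5, best alternative gives 5.
Others report (9, 3, 9): truth gives 5, best alternative gives 5.
(Remaining 2 profiles checked similarly; truth is weakly best in each.)
In every case the truthful report is at least as good as any alternative, so it is a dominant strategy.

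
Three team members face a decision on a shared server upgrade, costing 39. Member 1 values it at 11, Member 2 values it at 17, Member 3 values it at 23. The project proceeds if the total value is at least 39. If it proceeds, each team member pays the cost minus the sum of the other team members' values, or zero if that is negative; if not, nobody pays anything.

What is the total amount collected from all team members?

16

Total value 51 ≥ cost 39, so it is built.
Member 1: others sum to 40; max(0, 39 - 40) = 0.
Member 2: others sum to 34; max(0, 39 - 34) = 5.
Member 3: others sum to 28; max(0, 39 - 28) = 11.
Total collected = 0 + 5 + 11 = 16.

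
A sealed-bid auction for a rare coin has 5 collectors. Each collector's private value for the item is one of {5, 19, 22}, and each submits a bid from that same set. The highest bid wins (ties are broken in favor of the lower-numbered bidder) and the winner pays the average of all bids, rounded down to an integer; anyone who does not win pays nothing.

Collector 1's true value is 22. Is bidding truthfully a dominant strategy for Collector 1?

Consider the case where Collector 2 bids 5, Collector 3 bids 5, Collector 4 bids 5 and Collector 5 bids 5.
Truthful bid 22: wins, pays 8, utility 22 - 8 = 14.
Bid 5 instead: wins, pays 5, utility 22 - 5 = 17.
Since 17 > 14, bidding 5 is strictly better here, so truthful bidding is not dominant.

No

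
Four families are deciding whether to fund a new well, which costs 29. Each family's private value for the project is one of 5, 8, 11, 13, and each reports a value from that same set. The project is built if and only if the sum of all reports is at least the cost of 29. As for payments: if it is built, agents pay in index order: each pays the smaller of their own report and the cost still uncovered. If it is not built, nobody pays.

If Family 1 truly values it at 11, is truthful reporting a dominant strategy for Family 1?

No

Consider the case where Family 2 reports 5, Family 3 reports 5 and Family 4 reports 11.
Truthful report 11: project built, pays 11, utility 11 - 11 = 0.
Report 8 instead: project built, pays 8, utility 11 - 8 = 3.
Since 3 > 0, reporting 8 is strictly better here, so truthful reporting is not dominant.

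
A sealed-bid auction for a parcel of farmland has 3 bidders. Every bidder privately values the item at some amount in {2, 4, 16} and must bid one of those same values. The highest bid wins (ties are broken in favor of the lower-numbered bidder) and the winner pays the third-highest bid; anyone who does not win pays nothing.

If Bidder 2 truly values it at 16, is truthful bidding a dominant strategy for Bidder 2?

Check each profile of the others' bids and compare truth against every alternative bid.
Others bid (2, 16): truth gives 14, best alternative gives 0.
Others bid (4, 2): truth gives 14, best alternative gives 0.
Others bid (4, 4): truth gives 12, best alternative gives 0.
Others bid (4, 16): truth gives 12, best alternative gives 0.
Others bid (2, 2): truth gives 14, best alternative gives 14.
Others bid (2, 4): truth gives 14, best alternative gives 14.
(Remaining 3 profiles checked similarly; truth is weakly best in each.)
In every case the truthful bid is at least as good as any alternative, so it is a dominant strategy.

Yes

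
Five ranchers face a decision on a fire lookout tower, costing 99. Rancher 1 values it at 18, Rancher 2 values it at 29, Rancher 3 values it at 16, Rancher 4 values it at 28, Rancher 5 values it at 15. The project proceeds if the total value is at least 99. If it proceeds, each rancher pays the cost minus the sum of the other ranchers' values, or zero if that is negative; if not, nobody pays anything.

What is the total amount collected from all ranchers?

Total value 106 ≥ cost 99, so it is built.
Rancher 1: others sum to 88; max(0, 99 - 88) = 11.
Rancher 2: others sum to 77; max(0, 99 - 77) = 22.
Rancher 3: others sum to 90; max(0, 99 - 90) = 9.
Rancher 4: others sum to 78; max(0, 99 - 78) = 21.
Rancher 5: others sum to 91; max(0, 99 - 91) = 8.
Total collected = 11 + 22 + 9 + 21 + 8 = 71.

71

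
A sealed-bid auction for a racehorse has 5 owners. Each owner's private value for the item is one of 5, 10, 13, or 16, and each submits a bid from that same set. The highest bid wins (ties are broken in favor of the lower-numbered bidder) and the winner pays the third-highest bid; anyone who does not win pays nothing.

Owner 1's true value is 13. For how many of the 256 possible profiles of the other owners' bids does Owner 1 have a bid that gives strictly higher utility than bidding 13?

Others bid (5, 5, 5, 16): truth gives 0; bid 16 gives 8 > 0. Violating.
Others bid (5, 5, 10, 16): truth gives 0; bid 16 gives 3 > 0. Violating.
Others bid (5, 5, 16, 5): truth gives 0; bid 16 gives 8 > 0. Violating.
Others bid (5, 5, 16, 10): truth gives 0; bid 16 gives 3 > 0. Violating.
Others bid (5, 5, 5, 5): truth gives 8; no alternative beats it.
Others bid (5, 5, 5, 10): truth gives 8; no alternative beats it.
(Checking all 256 profiles: 32 have a profitable deviation, 224 do not.)

32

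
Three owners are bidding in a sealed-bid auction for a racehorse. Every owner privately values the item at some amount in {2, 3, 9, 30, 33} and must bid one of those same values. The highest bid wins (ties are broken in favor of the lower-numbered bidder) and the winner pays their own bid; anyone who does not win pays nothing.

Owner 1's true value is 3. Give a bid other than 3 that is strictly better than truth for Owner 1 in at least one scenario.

2

Suppose Owner 2 bids 2 and Owner 3 bids 2.
Bid 3: wins, pays 3, utility 3 - 3 = 0.
Bid 2: wins, pays 2, utility 3 - 2 = 1.
So bidding 2 beats truth here (1 > 0).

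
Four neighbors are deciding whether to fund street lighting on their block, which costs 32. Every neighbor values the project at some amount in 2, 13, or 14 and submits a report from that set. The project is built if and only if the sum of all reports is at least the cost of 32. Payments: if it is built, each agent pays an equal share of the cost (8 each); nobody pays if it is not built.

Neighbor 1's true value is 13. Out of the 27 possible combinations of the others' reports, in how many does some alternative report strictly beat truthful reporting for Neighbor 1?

3

Others report (2, 2, 14): truth gives 0; report 14 gives 5 > 0. Violating.
Others report (2, 14, 2): truth gives 0; report 14 gives 5 > 0. Violating.
Others report (14, 2, 2): truth gives 0; report 14 gives 5 > 0. Violating.
Others report (2, 2, 2): truth gives 0; no alternative beats it.
Others report (2, 2, 13): truth gives 0; no alternative beats it.
(Checking all 27 profiles: 3 have a profitable deviation, 24 do not.)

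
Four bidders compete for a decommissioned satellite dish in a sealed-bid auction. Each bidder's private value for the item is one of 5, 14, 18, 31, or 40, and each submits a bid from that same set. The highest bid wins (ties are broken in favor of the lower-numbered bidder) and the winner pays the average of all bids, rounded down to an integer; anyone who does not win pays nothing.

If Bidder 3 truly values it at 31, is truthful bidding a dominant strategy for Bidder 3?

Consider the case where Bidder 1 bids 5, Bidder 2 bids 5 and Bidder 4 bids 5.
Truthful bid 31: wins, pays 11, utility 31 - 11 = 20.
Bid 14 instead: wins, pays 7, utility 31 - 7 = 24.
Since 24 > 20, bidding 14 is strictly better here, so truthful bidding is not dominant.

No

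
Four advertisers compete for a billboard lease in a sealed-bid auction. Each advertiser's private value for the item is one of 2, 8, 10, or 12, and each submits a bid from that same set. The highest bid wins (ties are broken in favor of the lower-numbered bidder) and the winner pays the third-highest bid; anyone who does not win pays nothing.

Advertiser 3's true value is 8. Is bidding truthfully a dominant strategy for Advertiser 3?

Consider the case where Advertiser 1 bids 2, Advertiser 2 bids 2 and Advertiser 4 bids 10.
Truthful bid 8: loses, pays 0, utility 0.
Bid 10 instead: wins, pays 2, utility 8 - 2 = 6.
Since 6 > 0, bidding 10 is strictly better here, so truthful bidding is not dominant.

No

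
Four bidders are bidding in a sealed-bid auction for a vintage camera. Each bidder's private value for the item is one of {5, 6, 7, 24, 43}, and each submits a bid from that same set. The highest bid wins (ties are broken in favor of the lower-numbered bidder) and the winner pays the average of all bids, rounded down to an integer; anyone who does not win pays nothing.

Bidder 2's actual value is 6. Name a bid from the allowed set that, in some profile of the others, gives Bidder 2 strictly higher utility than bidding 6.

7

Suppose Bidder 1 bids 6, Bidder 3 bids 5 and Bidder 4 bids 5.
Bid 6: loses, pays 0, utility 0.
Bid 7: wins, pays 5, utility 6 - 5 = 1.
So bidding 7 beats truth here (1 > 0).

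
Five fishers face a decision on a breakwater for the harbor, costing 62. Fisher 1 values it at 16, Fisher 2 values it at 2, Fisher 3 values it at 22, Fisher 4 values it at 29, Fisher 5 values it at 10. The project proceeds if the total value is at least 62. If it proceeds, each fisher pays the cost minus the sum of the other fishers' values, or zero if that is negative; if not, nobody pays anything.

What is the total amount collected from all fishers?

17

Total value 79 ≥ cost 62, so it is built.
Fisher 1: others sum to 63; max(0, 62 - 63) = 0.
Fisher 2: others sum to 77; max(0, 62 - 77) = 0.
Fisher 3: others sum to 57; max(0, 62 - 57) = 5.
Fisher 4: others sum to 50; max(0, 62 - 50) = 12.
Fisher 5: others sum to 69; max(0, 62 - 69) = 0.
Total collected = 0 + 0 + 5 + 12 + 0 = 17.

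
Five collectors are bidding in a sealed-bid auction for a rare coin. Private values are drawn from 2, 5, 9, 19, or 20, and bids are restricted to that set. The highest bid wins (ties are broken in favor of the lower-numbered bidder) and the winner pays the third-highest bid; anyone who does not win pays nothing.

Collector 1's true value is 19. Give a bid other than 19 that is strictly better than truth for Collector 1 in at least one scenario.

Suppose Collector 2 bids 2, Collector 3 bids 2, Collector 4 bids 2 and Collector 5 bids 20.
Bid 19: loses, pays 0, utility 0.
Bid 20: wins, pays 2, utility 19 - 2 = 17.
So bidding 20 beats truth here (17 > 0).

20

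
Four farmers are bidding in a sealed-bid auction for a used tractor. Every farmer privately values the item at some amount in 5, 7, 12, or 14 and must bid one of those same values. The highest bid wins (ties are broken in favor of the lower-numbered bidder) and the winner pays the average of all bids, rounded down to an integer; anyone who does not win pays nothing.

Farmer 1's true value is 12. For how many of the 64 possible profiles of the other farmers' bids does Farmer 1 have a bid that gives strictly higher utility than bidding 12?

Others bid (5, 5, 5): truth gives 6; bid 5 gives 7 > 6. Violating.
Others bid (5, 5, 7): truth gives 5; bid 7 gives 6 > 5. Violating.
Others bid (5, 5, 14): truth gives 0; bid 14 gives 3 > 0. Violating.
Others bid (5, 7, 5): truth gives 5; bid 7 gives 6 > 5. Violating.
Others bid (5, 5, 12): truth gives 4; no alternative beats it.
Others bid (5, 7, 12): truth gives 3; no alternative beats it.
(Checking all 64 profiles: 35 have a profitable deviation, 29 do not.)

35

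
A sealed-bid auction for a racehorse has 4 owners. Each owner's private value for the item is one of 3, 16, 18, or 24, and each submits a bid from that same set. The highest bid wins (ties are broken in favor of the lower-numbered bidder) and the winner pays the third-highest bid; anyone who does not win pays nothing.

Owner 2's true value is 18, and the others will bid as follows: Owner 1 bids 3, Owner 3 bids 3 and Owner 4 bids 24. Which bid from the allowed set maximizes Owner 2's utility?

24

Bid 3: loses, pays 0, utility 0.
Bid 16: loses, pays 0, utility 0.
Bid 18: loses, pays 0, utility 0.
Bid 24: wins, pays 3, utility 18 - 3 = 15.
The best choice is 24 with utility 15.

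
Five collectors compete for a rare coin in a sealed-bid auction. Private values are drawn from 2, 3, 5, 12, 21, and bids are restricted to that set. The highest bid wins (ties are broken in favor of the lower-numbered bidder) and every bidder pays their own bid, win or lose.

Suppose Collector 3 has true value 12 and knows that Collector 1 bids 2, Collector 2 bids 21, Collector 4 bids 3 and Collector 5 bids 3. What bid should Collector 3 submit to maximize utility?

Bid 2: loses but pays 2, utility -2.
Bid 3: loses but pays 3, utility -3.
Bid 5: loses but pays 5, utility -5.
Bid 12: loses but pays 12, utility -12.
Bid 21: loses but pays 21, utility -21.
The best choice is 2 with utility -2.

2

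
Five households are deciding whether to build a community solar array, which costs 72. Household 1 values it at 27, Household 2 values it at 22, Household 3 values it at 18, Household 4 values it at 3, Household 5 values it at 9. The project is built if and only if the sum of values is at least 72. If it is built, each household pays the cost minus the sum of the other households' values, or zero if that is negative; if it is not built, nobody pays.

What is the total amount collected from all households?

48

Total value 79 ≥ cost 72, so it is built.
Household 1: others sum to 52; max(0, 72 - 52) = 20.
Household 2: others sum to 57; max(0, 72 - 57) = 15.
Household 3: others sum to 61; max(0, 72 - 61) = 11.
Household 4: others sum to 76; max(0, 72 - 76) = 0.
Household 5: others sum to 70; max(0, 72 - 70) = 2.
Total collected = 20 + 15 + 11 + 0 + 2 = 48.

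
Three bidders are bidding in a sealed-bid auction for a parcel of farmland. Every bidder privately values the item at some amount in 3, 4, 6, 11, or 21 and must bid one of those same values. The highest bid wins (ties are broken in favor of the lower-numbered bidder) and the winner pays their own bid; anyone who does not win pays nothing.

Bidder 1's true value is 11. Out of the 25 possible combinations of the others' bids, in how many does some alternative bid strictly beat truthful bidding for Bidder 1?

Others bid (3, 3): truth gives 0; bid 3 gives 8 > 0. Violating.
Others bid (3, 4): truth gives 0; bid 4 gives 7 > 0. Violating.
Others bid (3, 6): truth gives 0; bid 6 gives 5 > 0. Violating.
Others bid (4, 3): truth gives 0; bid 4 gives 7 > 0. Violating.
Others bid (3, 11): truth gives 0; no alternative beats it.
Others bid (3, 21): truth gives 0; no alternative beats it.
(Checking all 25 profiles: 9 have a profitable deviation, 16 do not.)

9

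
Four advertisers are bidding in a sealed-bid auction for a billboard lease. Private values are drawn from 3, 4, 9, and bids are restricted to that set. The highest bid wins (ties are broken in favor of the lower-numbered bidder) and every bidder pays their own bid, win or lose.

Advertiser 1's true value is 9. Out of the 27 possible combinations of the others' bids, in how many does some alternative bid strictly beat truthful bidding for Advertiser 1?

Others bid (3, 3, 3): truth gives 0; bid 3 gives 6 > 0. Violating.
Others bid (3, 3, 4): truth gives 0; bid 4 gives 5 > 0. Violating.
Others bid (3, 4, 3): truth gives 0; bid 4 gives 5 > 0. Violating.
Others bid (3, 4, 4): truth gives 0; bid 4 gives 5 > 0. Violating.
Others bid (3, 3, 9): truth gives 0; no alternative beats it.
Others bid (3, 4, 9): truth gives 0; no alternative beats it.
(Checking all 27 profiles: 8 have a profitable deviation, 19 do not.)

8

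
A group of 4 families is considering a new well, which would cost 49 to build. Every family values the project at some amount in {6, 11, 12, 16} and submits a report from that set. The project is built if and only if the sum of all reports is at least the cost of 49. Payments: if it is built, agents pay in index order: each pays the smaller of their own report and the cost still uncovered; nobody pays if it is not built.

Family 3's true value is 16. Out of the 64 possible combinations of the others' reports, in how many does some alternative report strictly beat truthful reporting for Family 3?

Others report (6, 16, 16): truth gives 0; report 11 gives 5 > 0. Violating.
Others report (11, 11, 16): truth gives 0; report 11 gives 5 > 0. Violating.
Others report (11, 12, 16): truth gives 0; report 11 gives 5 > 0. Violating.
Others report (11, 16, 11): truth gives 0; report 11 gives 5 > 0. Violating.
Others report (6, 6, 6): truth gives 0; no alternative beats it.
Others report (6, 6, 11): truth gives 0; no alternative beats it.
(Checking all 64 profiles: 22 have a profitable deviation, 42 do not.)

22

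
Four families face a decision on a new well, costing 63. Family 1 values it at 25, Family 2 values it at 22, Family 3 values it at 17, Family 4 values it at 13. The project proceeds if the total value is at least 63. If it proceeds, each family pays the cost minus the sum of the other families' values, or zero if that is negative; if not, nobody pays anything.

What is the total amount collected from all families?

Total value 77 ≥ cost 63, so it is built.
Family 1: others sum to 52; max(0, 63 - 52) = 11.
Family 2: others sum to 55; max(0, 63 - 55) = 8.
Family 3: others sum to 60; max(0, 63 - 60) = 3.
Family 4: others sum to 64; max(0, 63 - 64) = 0.
Total collected = 11 + 8 + 3 + 0 = 22.

22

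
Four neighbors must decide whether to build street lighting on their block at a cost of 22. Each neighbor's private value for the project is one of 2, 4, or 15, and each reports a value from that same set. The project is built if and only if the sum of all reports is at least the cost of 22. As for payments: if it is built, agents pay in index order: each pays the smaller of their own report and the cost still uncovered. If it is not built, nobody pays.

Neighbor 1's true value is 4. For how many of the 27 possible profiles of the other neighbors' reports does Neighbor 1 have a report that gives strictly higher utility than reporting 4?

Others report (2, 4, 15): truth gives 0; report 2 gives 2 > 0. Violating.
Others report (2, 15, 4): truth gives 0; report 2 gives 2 > 0. Violating.
Others report (2, 15, 15): truth gives 0; report 2 gives 2 > 0. Violating.
Others report (4, 2, 15): truth gives 0; report 2 gives 2 > 0. Violating.
Others report (2, 2, 2): truth gives 0; no alternative beats it.
Others report (2, 2, 4): truth gives 0; no alternative beats it.
(Checking all 27 profiles: 16 have a profitable deviation, 11 do not.)

16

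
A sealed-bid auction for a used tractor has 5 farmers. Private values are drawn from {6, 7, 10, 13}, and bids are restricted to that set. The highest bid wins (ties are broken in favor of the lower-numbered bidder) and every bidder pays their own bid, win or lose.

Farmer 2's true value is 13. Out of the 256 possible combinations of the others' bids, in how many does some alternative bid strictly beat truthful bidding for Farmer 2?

Others bid (6, 6, 6, 6): truth gives 0; bid 7 gives 6 > 0. Violating.
Others bid (6, 6, 6, 7): truth gives 0; bid 7 gives 6 > 0. Violating.
Others bid (6, 6, 6, 10): truth gives 0; bid 10 gives 3 > 0. Violating.
Others bid (6, 6, 7, 6): truth gives 0; bid 7 gives 6 > 0. Violating.
Others bid (6, 6, 6, 13): truth gives 0; no alternative beats it.
Others bid (6, 6, 7, 13): truth gives 0; no alternative beats it.
(Checking all 256 profiles: 118 have a profitable deviation, 138 do not.)

118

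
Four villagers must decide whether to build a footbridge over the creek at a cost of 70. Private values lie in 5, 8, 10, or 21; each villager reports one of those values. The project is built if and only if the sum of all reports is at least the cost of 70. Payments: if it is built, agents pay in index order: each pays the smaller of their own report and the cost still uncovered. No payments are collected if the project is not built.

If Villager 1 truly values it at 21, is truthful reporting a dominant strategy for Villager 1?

Consider the case where Villager 2 reports 21, Villager 3 reports 21 and Villager 4 reports 21.
Truthful report 21: project built, pays 21, utility 21 - 21 = 0.
Report 8 instead: project built, pays 8, utility 21 - 8 = 13.
Since 13 > 0, reporting 8 is strictly better here, so truthful reporting is not dominant.

No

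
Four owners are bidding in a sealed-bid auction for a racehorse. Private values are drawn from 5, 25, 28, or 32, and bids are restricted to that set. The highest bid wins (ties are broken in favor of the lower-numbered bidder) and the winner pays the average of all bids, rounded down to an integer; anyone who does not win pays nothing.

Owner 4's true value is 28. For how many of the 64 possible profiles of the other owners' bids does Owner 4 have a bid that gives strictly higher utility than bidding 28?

15

Others bid (5, 5, 28): truth gives 0; bid 32 gives 11 > 0. Violating.
Others bid (5, 25, 28): truth gives 0; bid 32 gives 6 > 0. Violating.
Others bid (5, 28, 5): truth gives 0; bid 32 gives 11 > 0. Violating.
Others bid (5, 28, 25): truth gives 0; bid 32 gives 6 > 0. Violating.
Others bid (5, 5, 5): truth gives 18; no alternative beats it.
Others bid (5, 5, 25): truth gives 13; no alternative beats it.
(Checking all 64 profiles: 15 have a profitable deviation, 49 do not.)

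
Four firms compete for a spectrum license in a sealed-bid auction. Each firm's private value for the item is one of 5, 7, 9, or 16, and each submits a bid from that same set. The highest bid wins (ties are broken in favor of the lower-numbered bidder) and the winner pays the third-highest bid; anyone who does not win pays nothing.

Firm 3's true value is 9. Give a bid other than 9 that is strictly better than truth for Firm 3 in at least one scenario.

16

Suppose Firm 1 bids 5, Firm 2 bids 5 and Firm 4 bids 16.
Bid 9: loses, pays 0, utility 0.
Bid 16: wins, pays 5, utility 9 - 5 = 4.
So bidding 16 beats truth here (4 > 0).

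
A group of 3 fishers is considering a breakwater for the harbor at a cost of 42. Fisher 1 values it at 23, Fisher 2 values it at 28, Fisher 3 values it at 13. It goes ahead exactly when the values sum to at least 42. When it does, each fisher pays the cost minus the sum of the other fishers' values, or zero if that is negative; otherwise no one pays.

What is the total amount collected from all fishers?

Total value 64 ≥ cost 42, so it is built.
Fisher 1: others sum to 41; max(0, 42 - 41) = 1.
Fisher 2: others sum to 36; max(0, 42 - 36) = 6.
Fisher 3: others sum to 51; max(0, 42 - 51) = 0.
Total collected = 1 + 6 + 0 = 7.

7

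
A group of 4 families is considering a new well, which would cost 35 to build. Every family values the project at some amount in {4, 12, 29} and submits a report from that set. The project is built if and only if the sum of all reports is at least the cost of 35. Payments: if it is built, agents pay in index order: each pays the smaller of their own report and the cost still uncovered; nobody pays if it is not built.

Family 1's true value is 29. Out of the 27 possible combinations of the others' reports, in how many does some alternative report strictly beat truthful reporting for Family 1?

23

Others report (4, 4, 29): truth gives 0; report 4 gives 25 > 0. Violating.
Others report (4, 12, 12): truth gives 0; report 12 gives 17 > 0. Violating.
Others report (4, 12, 29): truth gives 0; report 4 gives 25 > 0. Violating.
Others report (4, 29, 4): truth gives 0; report 4 gives 25 > 0. Violating.
Others report (4, 4, 4): truth gives 0; no alternative beats it.
Others report (4, 4, 12): truth gives 0; no alternative beats it.
(Checking all 27 profiles: 23 have a profitable deviation, 4 do not.)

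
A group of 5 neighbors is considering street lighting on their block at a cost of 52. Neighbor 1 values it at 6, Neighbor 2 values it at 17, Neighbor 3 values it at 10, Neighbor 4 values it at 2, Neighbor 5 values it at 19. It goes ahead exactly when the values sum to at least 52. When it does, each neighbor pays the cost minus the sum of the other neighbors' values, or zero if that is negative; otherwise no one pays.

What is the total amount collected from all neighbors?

44

Total value 54 ≥ cost 52, so it is built.
Neighbor 1: others sum to 48; max(0, 52 - 48) = 4.
Neighbor 2: others sum to 37; max(0, 52 - 37) = 15.
Neighbor 3: others sum to 44; max(0, 52 - 44) = 8.
Neighbor 4: others sum to 52; max(0, 52 - 52) = 0.
Neighbor 5: others sum to 35; max(0, 52 - 35) = 17.
Total collected = 4 + 15 + 8 + 0 + 17 = 44.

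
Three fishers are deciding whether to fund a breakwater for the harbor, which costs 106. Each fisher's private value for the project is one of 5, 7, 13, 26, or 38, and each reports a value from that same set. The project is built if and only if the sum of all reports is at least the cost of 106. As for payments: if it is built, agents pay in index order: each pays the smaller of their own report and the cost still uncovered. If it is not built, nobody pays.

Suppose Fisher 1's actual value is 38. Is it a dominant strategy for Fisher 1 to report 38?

Yes

Check each profile of the others' reports and compare truth against every alternative report.
Others report (5, 5): truth gives 0, best alternative gives 0.
Others report (5, 7): truth gives 0, best alternative gives 0.
Others report (5, 13): truth gives 0, best alternative gives 0.
Others report (5, 26): truth gives 0, best alternative gives 0.
Others report (5, 38): truth gives 0, best alternative gives 0.
Others report (7, 5): truth gives 0, best alternative gives 0.
(Remaining 19 profiles checked similarly; truth is weakly best in each.)
In every case the truthful report is at least as good as any alternative, so it is a dominant strategy.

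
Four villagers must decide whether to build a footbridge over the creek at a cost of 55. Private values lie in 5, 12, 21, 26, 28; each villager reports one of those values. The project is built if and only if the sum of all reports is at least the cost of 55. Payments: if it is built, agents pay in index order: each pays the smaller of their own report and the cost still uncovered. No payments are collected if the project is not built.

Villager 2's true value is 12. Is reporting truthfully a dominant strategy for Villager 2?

Consider the case where Villager 1 reports 5, Villager 3 reports 21 and Villager 4 reports 26.
Truthful report 12: project built, pays 12, utility 12 - 12 = 0.
Report 5 instead: project built, pays 5, utility 12 - 5 = 7.
Since 7 > 0, reporting 5 is strictly better here, so truthful reporting is not dominant.

No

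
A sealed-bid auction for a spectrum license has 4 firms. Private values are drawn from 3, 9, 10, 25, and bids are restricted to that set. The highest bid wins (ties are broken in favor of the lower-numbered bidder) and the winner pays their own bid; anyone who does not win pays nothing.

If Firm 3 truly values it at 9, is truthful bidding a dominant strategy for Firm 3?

Check each profile of the others' bids and compare truth against every alternative bid.
Others bid (3, 3, 3): truth gives 0, best alternative gives 0.
Others bid (3, 3, 9): truth gives 0, best alternative gives 0.
Others bid (3, 3, 10): truth gives 0, best alternative gives 0.
Others bid (3, 3, 25): truth gives 0, best alternative gives 0.
Others bid (3, 9, 3): truth gives 0, best alternative gives 0.
Others bid (3, 9, 9): truth gives 0, best alternative gives 0.
(Remaining 58 profiles checked similarly; truth is weakly best in each.)
In every case the truthful bid is at least as good as any alternative, so it is a dominant strategy.

Yes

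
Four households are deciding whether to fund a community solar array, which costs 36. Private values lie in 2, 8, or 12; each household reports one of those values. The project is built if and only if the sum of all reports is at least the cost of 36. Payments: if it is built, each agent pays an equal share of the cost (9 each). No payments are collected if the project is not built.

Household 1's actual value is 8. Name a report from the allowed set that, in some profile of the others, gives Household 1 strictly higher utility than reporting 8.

2

Suppose Household 2 reports 8, Household 3 reports 8 and Household 4 reports 12.
Report 8: project built, pays 9, utility 8 - 9 = -1.
Report 2: project not built, utility 0.
So reporting 2 beats truth here (0 > -1).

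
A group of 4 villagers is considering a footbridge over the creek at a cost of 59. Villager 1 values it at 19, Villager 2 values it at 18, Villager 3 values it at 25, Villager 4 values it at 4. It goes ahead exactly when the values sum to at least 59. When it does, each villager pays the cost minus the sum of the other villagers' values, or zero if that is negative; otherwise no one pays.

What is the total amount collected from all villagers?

41

Total value 66 ≥ cost 59, so it is built.
Villager 1: others sum to 47; max(0, 59 - 47) = 12.
Villager 2: others sum to 48; max(0, 59 - 48) = 11.
Villager 3: others sum to 41; max(0, 59 - 41) = 18.
Villager 4: others sum to 62; max(0, 59 - 62) = 0.
Total collected = 12 + 11 + 18 + 0 = 41.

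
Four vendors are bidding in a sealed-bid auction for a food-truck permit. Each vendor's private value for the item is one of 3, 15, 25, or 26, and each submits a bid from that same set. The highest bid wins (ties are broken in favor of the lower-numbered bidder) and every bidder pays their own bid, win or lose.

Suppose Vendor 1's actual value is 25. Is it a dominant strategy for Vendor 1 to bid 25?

Consider the case where Vendor 2 bids 3, Vendor 3 bids 3 and Vendor 4 bids 3.
Truthful bid 25: wins, pays 25, utility 25 - 25 = 0.
Bid 3 instead: wins, pays 3, utility 25 - 3 = 22.
Since 22 > 0, bidding 3 is strictly better here, so truthful bidding is not dominant.

No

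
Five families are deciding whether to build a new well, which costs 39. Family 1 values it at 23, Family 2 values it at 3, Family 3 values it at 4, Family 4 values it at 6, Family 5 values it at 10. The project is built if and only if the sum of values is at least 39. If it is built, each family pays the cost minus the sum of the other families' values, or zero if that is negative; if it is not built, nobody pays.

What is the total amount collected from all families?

Total value 46 ≥ cost 39, so it is built.
Family 1: others sum to 23; max(0, 39 - 23) = 16.
Family 2: others sum to 43; max(0, 39 - 43) = 0.
Family 3: others sum to 42; max(0, 39 - 42) = 0.
Family 4: others sum to 40; max(0, 39 - 40) = 0.
Family 5: others sum to 36; max(0, 39 - 36) = 3.
Total collected = 16 + 0 + 0 + 0 + 3 = 19.

19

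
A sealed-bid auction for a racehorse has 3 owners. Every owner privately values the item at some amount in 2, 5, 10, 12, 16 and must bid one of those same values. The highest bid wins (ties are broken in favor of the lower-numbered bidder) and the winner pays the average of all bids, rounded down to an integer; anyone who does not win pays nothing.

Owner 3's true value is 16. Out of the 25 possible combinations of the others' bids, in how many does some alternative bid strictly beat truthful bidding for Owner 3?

9

Others bid (2, 2): truth gives 10; bid 5 gives 13 > 10. Violating.
Others bid (2, 5): truth gives 9; bid 10 gives 11 > 9. Violating.
Others bid (2, 10): truth gives 7; bid 12 gives 8 > 7. Violating.
Others bid (5, 2): truth gives 9; bid 10 gives 11 > 9. Violating.
Others bid (2, 12): truth gives 6; no alternative beats it.
Others bid (2, 16): truth gives 0; no alternative beats it.
(Checking all 25 profiles: 9 have a profitable deviation, 16 do not.)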